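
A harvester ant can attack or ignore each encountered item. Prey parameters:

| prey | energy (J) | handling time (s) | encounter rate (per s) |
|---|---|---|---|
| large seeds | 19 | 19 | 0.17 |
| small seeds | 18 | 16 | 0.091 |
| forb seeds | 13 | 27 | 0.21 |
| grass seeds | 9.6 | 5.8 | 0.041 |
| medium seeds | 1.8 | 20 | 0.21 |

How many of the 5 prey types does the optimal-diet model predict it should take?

E/h in descending order: grass seeds 1.66, small seeds 1.12, large seeds 1, forb seeds 0.481, medium seeds 0.09 J/s. The optimal diet is the largest prefix of this list for which every included type satisfies E_i/h_i > R on the types above it.
Rate on top 1: 0.318. small seeds: 1.12 > 0.318 → include.
Rate on top 2: 0.7542. large seeds: 1 > 0.7542 → include.
Rate on top 3: 0.8882. forb seeds: 0.481 < 0.8882 → exclude; stop.
Optimal diet: grass seeds, small seeds, large seeds — 3 of 5 types.

3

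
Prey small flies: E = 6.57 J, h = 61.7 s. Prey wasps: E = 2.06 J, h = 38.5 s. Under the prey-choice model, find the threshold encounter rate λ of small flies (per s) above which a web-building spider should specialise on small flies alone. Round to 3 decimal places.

0.016 per s

Drop wasps once their profitability E₂/h₂ falls below the rate achievable on small flies alone: E₂/h₂ = λE₁/(1 + λh₁).
Solve for λ: λE₁h₂ = E₂(1 + λh₁) → λ(E₁h₂ − E₂h₁) = E₂ → λ = E₂/(E₁h₂ − E₂h₁).
λ = 2.06/(6.57×38.5 − 2.06×61.7) = 2.06/125.8 = 0.01637 per s.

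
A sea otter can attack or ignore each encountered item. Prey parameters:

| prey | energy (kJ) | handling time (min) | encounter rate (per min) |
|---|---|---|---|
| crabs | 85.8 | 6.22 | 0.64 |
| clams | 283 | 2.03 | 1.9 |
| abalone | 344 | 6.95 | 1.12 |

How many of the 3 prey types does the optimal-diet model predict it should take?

1

Profitabilities (E/h, kJ/min): clams 139, abalone 49.5, crabs 13.8. Add prey in this order while the next type's profitability exceeds the intake rate on those already taken.
Rate on top 1: 110.7. abalone: 49.5 < 110.7 → exclude; stop.
Optimal diet: clams — 1 of 3 types.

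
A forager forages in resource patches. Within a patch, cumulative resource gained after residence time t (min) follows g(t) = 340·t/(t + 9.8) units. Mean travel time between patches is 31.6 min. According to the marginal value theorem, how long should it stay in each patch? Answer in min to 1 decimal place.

17.6 min

Maximise g(t)/(T+t): set derivative to zero → g'(t)(T+t) = g(t).
g'(t) = 340·9.8/(t + 9.8)². Setting 340·9.8/(t+9.8)² = 340t/[(t+9.8)(31.6+t)] gives 9.8(31.6+t) = t(t+9.8), so t² = 9.8×31.6 = 309.7.
t* = √309.7 = 17.6 min.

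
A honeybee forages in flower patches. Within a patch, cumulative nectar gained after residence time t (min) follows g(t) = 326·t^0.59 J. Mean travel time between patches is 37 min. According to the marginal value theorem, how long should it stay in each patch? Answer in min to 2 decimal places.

53.24 min

Maximise g(t)/(T+t): set derivative to zero → g'(t)(T+t) = g(t).
g'(t) = 0.59·326·t^-0.41. Setting 0.59·326·t^-0.41 = 326·t^0.59/(37+t) gives 0.59(37+t) = t, so 0.41·t = 0.59×37.
t* = 0.59×37/0.41 = 53.24 min.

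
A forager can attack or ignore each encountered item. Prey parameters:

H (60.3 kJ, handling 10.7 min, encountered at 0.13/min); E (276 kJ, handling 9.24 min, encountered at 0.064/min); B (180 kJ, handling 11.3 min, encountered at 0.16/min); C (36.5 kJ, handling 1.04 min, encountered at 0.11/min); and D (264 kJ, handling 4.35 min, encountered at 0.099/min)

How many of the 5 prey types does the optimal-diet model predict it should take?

Profitabilities (E/h, kJ/min): D 60.7, C 35.1, E 29.9, B 15.9, H 5.64. Add prey in this order while the next type's profitability exceeds the intake rate on those already taken.
Rate on top 1: 18.27. C: 35.1 > 18.27 → include.
Rate on top 2: 19.51. E: 29.9 > 19.51 → include.
Rate on top 3: 22.38. B: 15.9 < 22.38 → exclude; stop.
Optimal diet: D, C, E — 3 of 5 types.

3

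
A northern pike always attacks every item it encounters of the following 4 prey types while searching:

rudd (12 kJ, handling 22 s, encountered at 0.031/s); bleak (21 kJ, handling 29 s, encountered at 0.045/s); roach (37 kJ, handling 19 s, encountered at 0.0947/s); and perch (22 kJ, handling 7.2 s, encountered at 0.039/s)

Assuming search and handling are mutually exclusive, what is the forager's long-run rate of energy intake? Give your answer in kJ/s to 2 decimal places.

R = (0.031×12 + 0.045×21 + 0.0947×37 + 0.039×22) / (1 + 0.031×22 + 0.045×29 + 0.0947×19 + 0.039×7.2) = 5.679/5.067 = 1.121 kJ/s.

1.12 kJ/s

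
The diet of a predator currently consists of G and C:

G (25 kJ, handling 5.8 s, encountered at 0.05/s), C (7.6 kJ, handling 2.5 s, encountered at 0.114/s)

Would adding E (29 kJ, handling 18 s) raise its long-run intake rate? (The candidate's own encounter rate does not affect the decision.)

Yes

Current rate: (0.05×25 + 0.114×7.6)/(1 + 0.05×5.8 + 0.114×2.5) = 1.344 kJ/s.
Profitability of E: 29/18 = 1.611 kJ/s.
1.611 > 1.344, so adding E raises the average — include it.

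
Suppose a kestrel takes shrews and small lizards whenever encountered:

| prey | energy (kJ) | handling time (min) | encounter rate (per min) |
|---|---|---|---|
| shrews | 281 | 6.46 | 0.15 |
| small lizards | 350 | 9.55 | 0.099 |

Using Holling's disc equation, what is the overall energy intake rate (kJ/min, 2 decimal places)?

R = Σλ_iE_i / (1 + Σλ_ih_i)
Numerator: 0.15×281 + 0.099×350 = 76.8
Denominator: 1 + 0.15×6.46 + 0.099×9.55 = 2.914
R = 76.8/2.914 = 26.35 kJ/min

26.35 kJ/min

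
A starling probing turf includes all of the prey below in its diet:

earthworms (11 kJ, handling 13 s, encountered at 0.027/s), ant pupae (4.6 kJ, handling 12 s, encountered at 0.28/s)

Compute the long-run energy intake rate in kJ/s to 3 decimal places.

R = Σλ_iE_i / (1 + Σλ_ih_i)
Numerator: 0.027×11 + 0.28×4.6 = 1.585
Denominator: 1 + 0.027×13 + 0.28×12 = 4.711
R = 1.585/4.711 = 0.3364 kJ/s

0.336 kJ/s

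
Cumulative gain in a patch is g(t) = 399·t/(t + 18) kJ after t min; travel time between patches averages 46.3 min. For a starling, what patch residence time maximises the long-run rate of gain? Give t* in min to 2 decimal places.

Maximise g(t)/(T+t): set derivative to zero → g'(t)(T+t) = g(t).
g'(t) = 399·18/(t + 18)². Setting 399·18/(t+18)² = 399t/[(t+18)(46.3+t)] gives 18(46.3+t) = t(t+18), so t² = 18×46.3 = 833.4.
t* = √833.4 = 28.87 min.

28.87 min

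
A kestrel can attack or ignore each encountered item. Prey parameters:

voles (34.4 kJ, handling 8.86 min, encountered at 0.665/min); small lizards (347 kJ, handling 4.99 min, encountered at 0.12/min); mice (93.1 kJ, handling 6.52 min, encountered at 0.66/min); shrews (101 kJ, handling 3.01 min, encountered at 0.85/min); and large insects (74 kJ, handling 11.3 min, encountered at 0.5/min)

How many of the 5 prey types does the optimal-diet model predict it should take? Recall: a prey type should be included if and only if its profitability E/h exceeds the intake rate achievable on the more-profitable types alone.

2

E/h in descending order: small lizards 69.5, shrews 33.6, mice 14.3, large insects 6.55, voles 3.88 kJ/min. The optimal diet is the largest prefix of this list for which every included type satisfies E_i/h_i > R on the types above it.
Rate on top 1: 26.04. shrews: 33.6 > 26.04 → include.
Rate on top 2: 30.67. mice: 14.3 < 30.67 → exclude; stop.
Optimal diet: small lizards, shrews — 2 of 5 types.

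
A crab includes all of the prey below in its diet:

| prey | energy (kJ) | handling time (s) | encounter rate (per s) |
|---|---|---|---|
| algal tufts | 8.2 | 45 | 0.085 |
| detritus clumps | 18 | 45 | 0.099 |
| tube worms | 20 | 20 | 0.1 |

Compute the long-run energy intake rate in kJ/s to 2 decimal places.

0.40 kJ/s

R = (0.085×8.2 + 0.099×18 + 0.1×20) / (1 + 0.085×45 + 0.099×45 + 0.1×20) = 4.479/11.28 = 0.3971 kJ/s.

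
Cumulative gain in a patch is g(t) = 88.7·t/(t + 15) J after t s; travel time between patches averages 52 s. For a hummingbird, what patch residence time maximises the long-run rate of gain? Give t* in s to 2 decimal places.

27.93 s

By the marginal value theorem, leave when the instantaneous gain rate g'(t) equals the habitat-wide average g(t)/(T + t).
g'(t) = 88.7·15/(t + 15)². Setting 88.7·15/(t+15)² = 88.7t/[(t+15)(52+t)] gives 15(52+t) = t(t+15), so t² = 15×52 = 780.
t* = √780 = 27.93 s.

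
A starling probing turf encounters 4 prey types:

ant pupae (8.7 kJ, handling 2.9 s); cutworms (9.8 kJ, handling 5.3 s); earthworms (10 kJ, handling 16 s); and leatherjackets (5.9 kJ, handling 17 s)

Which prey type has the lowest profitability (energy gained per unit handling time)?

Profitability E/h (kJ/s): ant pupae = 8.7/2.9 = 3, cutworms = 9.8/5.3 = 1.85, earthworms = 10/16 = 0.625, leatherjackets = 5.9/17 = 0.347.
Ranked: ant pupae > cutworms > earthworms > leatherjackets.

leatherjackets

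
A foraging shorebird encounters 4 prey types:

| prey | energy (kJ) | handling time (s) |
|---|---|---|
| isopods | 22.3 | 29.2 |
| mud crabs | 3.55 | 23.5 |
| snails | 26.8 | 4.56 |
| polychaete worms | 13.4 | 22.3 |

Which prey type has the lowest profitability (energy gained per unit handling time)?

mud crabs

Profitability E/h (kJ/s): isopods = 22.3/29.2 = 0.764, mud crabs = 3.55/23.5 = 0.151, snails = 26.8/4.56 = 5.88, polychaete worms = 13.4/22.3 = 0.601.
Ranked: snails > isopods > polychaete worms > mud crabs.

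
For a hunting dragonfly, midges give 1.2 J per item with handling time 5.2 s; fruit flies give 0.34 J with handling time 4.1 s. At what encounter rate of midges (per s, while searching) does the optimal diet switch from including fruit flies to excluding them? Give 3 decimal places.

At the threshold, the rate on midges alone equals the profitability of fruit flies: λ·1.2/(1 + λ·5.2) = 0.34/4.1 = 0.08293.
Rearranging, λ(1.2 − 0.08293×5.2) = 0.08293, so λ = 0.08293/0.7688 = 0.1079 per s.

0.108 per s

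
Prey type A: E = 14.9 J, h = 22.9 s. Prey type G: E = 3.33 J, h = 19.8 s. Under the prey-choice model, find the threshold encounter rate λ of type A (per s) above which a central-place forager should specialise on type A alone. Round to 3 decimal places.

0.015 per s

The zero-one rule: include type G iff E₂/h₂ > λE₁/(1+λh₁). Equality gives the switch point.
λE₁h₂ = E₂ + λE₂h₁ ⇒ λ = E₂/(E₁h₂ − E₂h₁) = 3.33/(295 − 76.26) = 0.01522 per s.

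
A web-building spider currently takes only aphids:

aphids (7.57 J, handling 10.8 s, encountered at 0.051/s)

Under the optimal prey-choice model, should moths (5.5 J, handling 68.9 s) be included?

Current rate: (0.051×7.57)/(1 + 0.051×10.8) = 0.2489 J/s.
Profitability of moths: 5.5/68.9 = 0.07983 J/s.
Since 0.07983 < R, time spent handling moths is better spent searching.

No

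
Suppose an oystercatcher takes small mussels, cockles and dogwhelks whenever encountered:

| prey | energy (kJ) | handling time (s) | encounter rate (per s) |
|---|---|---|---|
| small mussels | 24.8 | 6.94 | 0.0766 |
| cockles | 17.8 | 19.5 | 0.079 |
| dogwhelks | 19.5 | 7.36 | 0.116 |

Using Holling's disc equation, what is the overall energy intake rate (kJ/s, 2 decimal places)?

R = (0.0766×24.8 + 0.079×17.8 + 0.116×19.5) / (1 + 0.0766×6.94 + 0.079×19.5 + 0.116×7.36) = 5.568/3.926 = 1.418 kJ/s.

1.42 kJ/s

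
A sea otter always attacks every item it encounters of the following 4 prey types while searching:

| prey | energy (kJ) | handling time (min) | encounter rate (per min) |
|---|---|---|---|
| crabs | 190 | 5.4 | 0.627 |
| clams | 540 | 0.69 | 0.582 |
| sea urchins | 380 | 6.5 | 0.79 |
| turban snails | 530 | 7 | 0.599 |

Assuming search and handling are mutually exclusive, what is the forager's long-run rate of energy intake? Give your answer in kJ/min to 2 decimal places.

Energy encountered per unit search time: 0.627×190 + 0.582×540 + 0.79×380 + 0.599×530 = 1051 kJ/min.
Handling time per unit search time: 0.627×5.4 + 0.582×0.69 + 0.79×6.5 + 0.599×7 = 13.12.
Rate = 1051/(1 + 13.12) = 74.46 kJ/min.

74.46 kJ/min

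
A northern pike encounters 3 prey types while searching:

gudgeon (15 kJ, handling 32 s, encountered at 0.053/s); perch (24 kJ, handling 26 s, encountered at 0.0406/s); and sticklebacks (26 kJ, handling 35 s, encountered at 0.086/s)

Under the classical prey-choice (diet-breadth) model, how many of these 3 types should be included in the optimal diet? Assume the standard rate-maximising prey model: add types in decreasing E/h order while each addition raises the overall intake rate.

Rank by E/h (kJ/s): perch 0.923, sticklebacks 0.743, gudgeon 0.469. Include each in turn until the next type's E/h falls below the running intake rate.
Rate on top 1: 0.474. sticklebacks: 0.743 > 0.474 → include.
Rate on top 2: 0.6338. gudgeon: 0.469 < 0.6338 → exclude; stop.
Optimal diet: perch, sticklebacks — 2 of 3 types.

2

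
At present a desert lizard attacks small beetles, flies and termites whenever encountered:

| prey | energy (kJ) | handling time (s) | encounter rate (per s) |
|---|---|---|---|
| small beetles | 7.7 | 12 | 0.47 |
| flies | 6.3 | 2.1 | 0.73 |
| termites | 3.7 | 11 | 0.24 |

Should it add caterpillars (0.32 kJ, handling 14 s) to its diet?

Current rate: (0.47×7.7 + 0.73×6.3 + 0.24×3.7)/(1 + 0.47×12 + 0.73×2.1 + 0.24×11) = 0.8421 kJ/s.
caterpillars: E/h = 0.32/14 = 0.02286 kJ/s.
0.02286 < 0.8421, so adding caterpillars would lower the average — exclude it.

No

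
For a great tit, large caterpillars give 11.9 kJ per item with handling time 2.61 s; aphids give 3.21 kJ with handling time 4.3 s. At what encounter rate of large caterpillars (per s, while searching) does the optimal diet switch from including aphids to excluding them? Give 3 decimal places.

0.075 per s

At the threshold, the rate on large caterpillars alone equals the profitability of aphids: λ·11.9/(1 + λ·2.61) = 3.21/4.3 = 0.7465.
Rearranging, λ(11.9 − 0.7465×2.61) = 0.7465, so λ = 0.7465/9.952 = 0.07501 per s.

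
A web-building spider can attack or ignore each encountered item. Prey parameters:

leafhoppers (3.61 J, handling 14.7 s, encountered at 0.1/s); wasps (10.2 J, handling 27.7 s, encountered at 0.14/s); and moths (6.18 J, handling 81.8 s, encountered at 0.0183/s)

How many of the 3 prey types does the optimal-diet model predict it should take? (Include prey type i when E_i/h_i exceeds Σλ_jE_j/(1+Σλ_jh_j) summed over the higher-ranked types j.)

1

Rank by E/h (J/s): wasps 0.368, leafhoppers 0.246, moths 0.0756. Include each in turn until the next type's E/h falls below the running intake rate.
Rate on top 1: 0.2927. leafhoppers: 0.246 < 0.2927 → exclude; stop.
Optimal diet: wasps — 1 of 3 types.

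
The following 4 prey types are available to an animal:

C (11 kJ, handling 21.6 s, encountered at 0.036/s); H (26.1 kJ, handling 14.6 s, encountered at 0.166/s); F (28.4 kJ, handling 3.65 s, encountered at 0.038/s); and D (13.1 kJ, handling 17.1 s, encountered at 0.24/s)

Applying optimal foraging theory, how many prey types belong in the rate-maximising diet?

2

Rank by E/h (kJ/s): F 7.78, H 1.79, D 0.766, C 0.509. Include each in turn until the next type's E/h falls below the running intake rate.
Rate on top 1: 0.9477. H: 1.79 > 0.9477 → include.
Rate on top 2: 1.519. D: 0.766 < 1.519 → exclude; stop.
Optimal diet: F, H — 2 of 4 types.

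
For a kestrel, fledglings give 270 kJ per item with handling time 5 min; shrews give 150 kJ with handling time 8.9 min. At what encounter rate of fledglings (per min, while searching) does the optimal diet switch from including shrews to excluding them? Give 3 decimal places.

Drop shrews once their profitability E₂/h₂ falls below the rate achievable on fledglings alone: E₂/h₂ = λE₁/(1 + λh₁).
Solve for λ: λE₁h₂ = E₂(1 + λh₁) → λ(E₁h₂ − E₂h₁) = E₂ → λ = E₂/(E₁h₂ − E₂h₁).
λ = 150/(270×8.9 − 150×5) = 150/1653 = 0.09074 per min.

0.091 per min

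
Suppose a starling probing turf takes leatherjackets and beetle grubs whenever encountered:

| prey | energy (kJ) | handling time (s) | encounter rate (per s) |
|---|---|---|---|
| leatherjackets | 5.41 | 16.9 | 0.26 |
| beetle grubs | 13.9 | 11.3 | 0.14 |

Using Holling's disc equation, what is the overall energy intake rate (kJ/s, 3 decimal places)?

0.481 kJ/s

Energy encountered per unit search time: 0.26×5.41 + 0.14×13.9 = 3.353 kJ/s.
Handling time per unit search time: 0.26×16.9 + 0.14×11.3 = 5.976.
Rate = 3.353/(1 + 5.976) = 0.4806 kJ/s.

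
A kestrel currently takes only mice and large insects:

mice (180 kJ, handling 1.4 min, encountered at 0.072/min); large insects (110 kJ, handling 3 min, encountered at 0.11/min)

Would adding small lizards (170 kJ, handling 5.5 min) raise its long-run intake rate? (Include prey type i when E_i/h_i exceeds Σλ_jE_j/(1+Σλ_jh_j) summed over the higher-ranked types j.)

Intake rate on the current diet: R = (0.072×180 + 0.11×110) / (1 + 0.072×1.4 + 0.11×3) = 25.06/1.431 = 17.51 kJ/min.
Profitability of small lizards: 170/5.5 = 30.91 kJ/min.
Since 30.91 > R, including small lizards increases the long-run rate.

Yes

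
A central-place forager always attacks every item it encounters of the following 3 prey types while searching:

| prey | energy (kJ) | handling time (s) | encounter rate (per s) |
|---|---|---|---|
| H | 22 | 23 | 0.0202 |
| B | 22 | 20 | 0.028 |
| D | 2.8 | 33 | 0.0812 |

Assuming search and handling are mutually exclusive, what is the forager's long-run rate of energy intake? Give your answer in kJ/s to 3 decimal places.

0.274 kJ/s

R = Σλ_iE_i / (1 + Σλ_ih_i)
Numerator: 0.0202×22 + 0.028×22 + 0.0812×2.8 = 1.288
Denominator: 1 + 0.0202×23 + 0.028×20 + 0.0812×33 = 4.704
R = 1.288/4.704 = 0.2737 kJ/s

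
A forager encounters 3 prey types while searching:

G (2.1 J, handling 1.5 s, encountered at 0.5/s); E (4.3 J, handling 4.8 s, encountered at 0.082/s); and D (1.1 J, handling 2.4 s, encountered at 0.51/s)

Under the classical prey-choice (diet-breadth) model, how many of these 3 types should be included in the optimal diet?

E/h in descending order: G 1.4, E 0.896, D 0.458 J/s. The optimal diet is the largest prefix of this list for which every included type satisfies E_i/h_i > R on the types above it.
Rate on top 1: 0.6. E: 0.896 > 0.6 → include.
Rate on top 2: 0.6543. D: 0.458 < 0.6543 → exclude; stop.
Optimal diet: G, E — 2 of 3 types.

2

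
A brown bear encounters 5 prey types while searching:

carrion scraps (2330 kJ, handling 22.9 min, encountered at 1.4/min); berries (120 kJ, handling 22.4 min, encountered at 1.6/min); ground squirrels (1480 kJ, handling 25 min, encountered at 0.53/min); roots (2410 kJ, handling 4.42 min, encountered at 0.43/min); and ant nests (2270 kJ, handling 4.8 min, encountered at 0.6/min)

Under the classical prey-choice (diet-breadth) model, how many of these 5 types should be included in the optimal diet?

E/h in descending order: roots 545, ant nests 473, carrion scraps 102, ground squirrels 59.2, berries 5.36 kJ/min. The optimal diet is the largest prefix of this list for which every included type satisfies E_i/h_i > R on the types above it.
Rate on top 1: 357.3. ant nests: 473 > 357.3 → include.
Rate on top 2: 414.9. carrion scraps: 102 < 414.9 → exclude; stop.
Optimal diet: roots, ant nests — 2 of 5 types.

2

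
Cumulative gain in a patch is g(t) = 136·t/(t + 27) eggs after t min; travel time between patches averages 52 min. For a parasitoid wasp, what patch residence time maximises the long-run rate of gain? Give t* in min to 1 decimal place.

37.5 min

Maximise g(t)/(T+t): set derivative to zero → g'(t)(T+t) = g(t).
g'(t) = 136·27/(t + 27)². Setting 136·27/(t+27)² = 136t/[(t+27)(52+t)] gives 27(52+t) = t(t+27), so t² = 27×52 = 1404.
t* = √1404 = 37.47 min.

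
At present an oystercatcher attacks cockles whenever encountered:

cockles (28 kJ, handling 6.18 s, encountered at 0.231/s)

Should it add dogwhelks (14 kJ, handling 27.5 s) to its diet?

No

Intake rate on the current diet: R = (0.231×28) / (1 + 0.231×6.18) = 6.468/2.428 = 2.664 kJ/s.
dogwhelks: E/h = 14/27.5 = 0.5091 kJ/s.
0.5091 < 2.664, so adding dogwhelks would lower the average — exclude it.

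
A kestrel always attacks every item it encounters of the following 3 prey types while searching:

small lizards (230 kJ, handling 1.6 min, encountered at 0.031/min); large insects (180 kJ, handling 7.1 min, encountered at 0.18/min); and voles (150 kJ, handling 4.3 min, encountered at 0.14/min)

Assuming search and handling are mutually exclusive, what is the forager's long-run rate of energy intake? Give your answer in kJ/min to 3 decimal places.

20.662 kJ/min

R = (0.031×230 + 0.18×180 + 0.14×150) / (1 + 0.031×1.6 + 0.18×7.1 + 0.14×4.3) = 60.53/2.93 = 20.66 kJ/min.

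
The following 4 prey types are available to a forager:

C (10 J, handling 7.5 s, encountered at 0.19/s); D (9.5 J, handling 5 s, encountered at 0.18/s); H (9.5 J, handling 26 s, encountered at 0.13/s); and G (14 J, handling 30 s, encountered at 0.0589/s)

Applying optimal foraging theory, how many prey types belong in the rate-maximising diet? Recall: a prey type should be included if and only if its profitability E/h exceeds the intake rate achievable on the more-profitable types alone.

Profitabilities (E/h, J/s): D 1.9, C 1.33, G 0.467, H 0.365. Add prey in this order while the next type's profitability exceeds the intake rate on those already taken.
Rate on top 1: 0.9. C: 1.33 > 0.9 → include.
Rate on top 2: 1.086. G: 0.467 < 1.086 → exclude; stop.
Optimal diet: D, C — 2 of 4 types.

2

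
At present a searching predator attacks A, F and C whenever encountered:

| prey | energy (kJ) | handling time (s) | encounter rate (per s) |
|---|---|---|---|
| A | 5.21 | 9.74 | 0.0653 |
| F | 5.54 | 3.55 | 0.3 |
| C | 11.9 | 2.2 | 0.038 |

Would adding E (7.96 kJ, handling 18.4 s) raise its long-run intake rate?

No

On A, F and C alone, R = ΣλE/(1+Σλh) = 2.454/2.785 = 0.8814 kJ/s.
Profitability of E: 7.96/18.4 = 0.4326 kJ/s.
0.4326 < 0.8814, so adding E would lower the average — exclude it.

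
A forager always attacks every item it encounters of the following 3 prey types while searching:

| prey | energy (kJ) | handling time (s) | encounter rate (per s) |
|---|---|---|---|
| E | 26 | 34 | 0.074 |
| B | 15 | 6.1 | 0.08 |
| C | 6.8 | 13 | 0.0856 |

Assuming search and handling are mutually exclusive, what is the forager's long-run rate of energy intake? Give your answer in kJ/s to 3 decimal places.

R = (0.074×26 + 0.08×15 + 0.0856×6.8) / (1 + 0.074×34 + 0.08×6.1 + 0.0856×13) = 3.706/5.117 = 0.7243 kJ/s.

0.724 kJ/s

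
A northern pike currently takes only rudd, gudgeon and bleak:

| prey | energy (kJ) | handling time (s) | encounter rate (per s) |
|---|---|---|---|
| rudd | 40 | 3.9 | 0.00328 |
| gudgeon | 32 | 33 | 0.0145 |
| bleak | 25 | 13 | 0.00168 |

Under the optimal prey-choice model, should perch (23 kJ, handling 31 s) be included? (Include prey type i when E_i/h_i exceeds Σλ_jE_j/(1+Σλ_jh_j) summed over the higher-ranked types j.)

Yes

Current rate: (0.00328×40 + 0.0145×32 + 0.00168×25)/(1 + 0.00328×3.9 + 0.0145×33 + 0.00168×13) = 0.4211 kJ/s.
Profitability of perch: 23/31 = 0.7419 kJ/s.
Since 0.7419 > R, including perch increases the long-run rate.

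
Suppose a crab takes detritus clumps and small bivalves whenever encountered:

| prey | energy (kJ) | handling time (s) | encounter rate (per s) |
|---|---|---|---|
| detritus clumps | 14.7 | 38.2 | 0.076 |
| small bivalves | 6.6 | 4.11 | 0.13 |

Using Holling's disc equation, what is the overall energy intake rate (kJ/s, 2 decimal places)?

Energy encountered per unit search time: 0.076×14.7 + 0.13×6.6 = 1.975 kJ/s.
Handling time per unit search time: 0.076×38.2 + 0.13×4.11 = 3.438.
Rate = 1.975/(1 + 3.438) = 0.4451 kJ/s.

0.45 kJ/s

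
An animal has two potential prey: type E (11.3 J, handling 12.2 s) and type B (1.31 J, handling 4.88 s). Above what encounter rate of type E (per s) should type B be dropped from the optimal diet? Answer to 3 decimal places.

At the threshold, the rate on type E alone equals the profitability of type B: λ·11.3/(1 + λ·12.2) = 1.31/4.88 = 0.2684.
Rearranging, λ(11.3 − 0.2684×12.2) = 0.2684, so λ = 0.2684/8.025 = 0.03345 per s.

0.033 per s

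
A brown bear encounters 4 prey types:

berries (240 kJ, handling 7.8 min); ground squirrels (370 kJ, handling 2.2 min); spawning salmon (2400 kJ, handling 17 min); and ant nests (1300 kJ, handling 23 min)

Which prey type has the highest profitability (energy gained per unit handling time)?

In descending order of E/h:
ground squirrels: 370/2.2 = 168 kJ/min
spawning salmon: 2400/17 = 141 kJ/min
ant nests: 1300/23 = 56.5 kJ/min
berries: 240/7.8 = 30.8 kJ/min

ground squirrels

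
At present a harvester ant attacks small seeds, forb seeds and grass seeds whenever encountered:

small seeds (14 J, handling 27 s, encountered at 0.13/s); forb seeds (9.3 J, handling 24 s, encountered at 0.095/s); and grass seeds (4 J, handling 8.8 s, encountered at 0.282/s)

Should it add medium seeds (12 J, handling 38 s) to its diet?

No

On small seeds, forb seeds and grass seeds alone, R = ΣλE/(1+Σλh) = 3.832/9.272 = 0.4133 J/s.
medium seeds: E/h = 12/38 = 0.3158 J/s.
0.3158 < 0.4133, so adding medium seeds would lower the average — exclude it.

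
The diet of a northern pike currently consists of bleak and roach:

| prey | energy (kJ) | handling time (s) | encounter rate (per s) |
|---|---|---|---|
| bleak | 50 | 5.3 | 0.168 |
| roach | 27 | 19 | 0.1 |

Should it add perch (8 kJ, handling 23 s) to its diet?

No

Intake rate on the current diet: R = (0.168×50 + 0.1×27) / (1 + 0.168×5.3 + 0.1×19) = 11.1/3.79 = 2.928 kJ/s.
Profitability of perch: 8/23 = 0.3478 kJ/s.
Since 0.3478 < R, time spent handling perch is better spent searching.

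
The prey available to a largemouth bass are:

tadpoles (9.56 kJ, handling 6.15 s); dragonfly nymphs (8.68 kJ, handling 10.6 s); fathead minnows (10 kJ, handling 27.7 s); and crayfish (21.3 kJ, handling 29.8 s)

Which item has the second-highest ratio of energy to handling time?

dragonfly nymphs

In descending order of E/h:
tadpoles: 9.56/6.15 = 1.55 kJ/s
dragonfly nymphs: 8.68/10.6 = 0.819 kJ/s
crayfish: 21.3/29.8 = 0.715 kJ/s
fathead minnows: 10/27.7 = 0.361 kJ/s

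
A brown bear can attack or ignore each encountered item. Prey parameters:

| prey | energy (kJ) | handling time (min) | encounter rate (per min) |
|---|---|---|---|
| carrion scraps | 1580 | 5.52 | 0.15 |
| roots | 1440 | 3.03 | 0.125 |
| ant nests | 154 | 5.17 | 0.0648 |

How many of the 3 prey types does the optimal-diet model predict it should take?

2

Rank by E/h (kJ/min): roots 475, carrion scraps 286, ant nests 29.8. Include each in turn until the next type's E/h falls below the running intake rate.
Rate on top 1: 130.6. carrion scraps: 286 > 130.6 → include.
Rate on top 2: 189. ant nests: 29.8 < 189 → exclude; stop.
Optimal diet: roots, carrion scraps — 2 of 3 types.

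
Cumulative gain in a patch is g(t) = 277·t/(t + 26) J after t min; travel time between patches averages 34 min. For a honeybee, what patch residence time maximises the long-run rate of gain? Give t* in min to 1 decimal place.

29.7 min

By the marginal value theorem, leave when the instantaneous gain rate g'(t) equals the habitat-wide average g(t)/(T + t).
g'(t) = 277·26/(t + 26)². Setting 277·26/(t+26)² = 277t/[(t+26)(34+t)] gives 26(34+t) = t(t+26), so t² = 26×34 = 884.
t* = √884 = 29.73 min.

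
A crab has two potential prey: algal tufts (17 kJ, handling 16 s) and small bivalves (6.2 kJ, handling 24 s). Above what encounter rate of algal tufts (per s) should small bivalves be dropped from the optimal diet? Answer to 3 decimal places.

0.020 per s

At the threshold, the rate on algal tufts alone equals the profitability of small bivalves: λ·17/(1 + λ·16) = 6.2/24 = 0.2583.
Rearranging, λ(17 − 0.2583×16) = 0.2583, so λ = 0.2583/12.87 = 0.02008 per s.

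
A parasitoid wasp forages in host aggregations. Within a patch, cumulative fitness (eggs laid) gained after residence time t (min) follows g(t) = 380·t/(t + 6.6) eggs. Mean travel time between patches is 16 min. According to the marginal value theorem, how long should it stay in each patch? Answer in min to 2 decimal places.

10.28 min

By the marginal value theorem, leave when the instantaneous gain rate g'(t) equals the habitat-wide average g(t)/(T + t).
g'(t) = 380·6.6/(t + 6.6)². Setting 380·6.6/(t+6.6)² = 380t/[(t+6.6)(16+t)] gives 6.6(16+t) = t(t+6.6), so t² = 6.6×16 = 105.6.
t* = √105.6 = 10.28 min.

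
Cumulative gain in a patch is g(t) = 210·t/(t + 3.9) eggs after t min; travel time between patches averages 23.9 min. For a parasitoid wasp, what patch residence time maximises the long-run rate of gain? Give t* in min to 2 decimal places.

9.65 min

Maximise g(t)/(T+t): set derivative to zero → g'(t)(T+t) = g(t).
g'(t) = 210·3.9/(t + 3.9)². Setting 210·3.9/(t+3.9)² = 210t/[(t+3.9)(23.9+t)] gives 3.9(23.9+t) = t(t+3.9), so t² = 3.9×23.9 = 93.21.
t* = √93.21 = 9.655 min.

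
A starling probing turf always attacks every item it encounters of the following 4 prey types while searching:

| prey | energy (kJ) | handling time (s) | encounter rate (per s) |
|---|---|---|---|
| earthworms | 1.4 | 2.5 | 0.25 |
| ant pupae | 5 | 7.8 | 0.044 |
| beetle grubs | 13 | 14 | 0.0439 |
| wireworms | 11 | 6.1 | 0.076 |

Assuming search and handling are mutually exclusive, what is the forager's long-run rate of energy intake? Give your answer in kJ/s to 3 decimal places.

0.649 kJ/s

Energy encountered per unit search time: 0.25×1.4 + 0.044×5 + 0.0439×13 + 0.076×11 = 1.977 kJ/s.
Handling time per unit search time: 0.25×2.5 + 0.044×7.8 + 0.0439×14 + 0.076×6.1 = 2.046.
Rate = 1.977/(1 + 2.046) = 0.6489 kJ/s.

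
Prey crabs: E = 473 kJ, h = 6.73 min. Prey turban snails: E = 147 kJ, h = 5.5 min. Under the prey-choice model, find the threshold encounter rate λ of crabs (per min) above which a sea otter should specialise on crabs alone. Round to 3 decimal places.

0.091 per min

Drop turban snails once their profitability E₂/h₂ falls below the rate achievable on crabs alone: E₂/h₂ = λE₁/(1 + λh₁).
Solve for λ: λE₁h₂ = E₂(1 + λh₁) → λ(E₁h₂ − E₂h₁) = E₂ → λ = E₂/(E₁h₂ − E₂h₁).
λ = 147/(473×5.5 − 147×6.73) = 147/1612 = 0.09118 per min.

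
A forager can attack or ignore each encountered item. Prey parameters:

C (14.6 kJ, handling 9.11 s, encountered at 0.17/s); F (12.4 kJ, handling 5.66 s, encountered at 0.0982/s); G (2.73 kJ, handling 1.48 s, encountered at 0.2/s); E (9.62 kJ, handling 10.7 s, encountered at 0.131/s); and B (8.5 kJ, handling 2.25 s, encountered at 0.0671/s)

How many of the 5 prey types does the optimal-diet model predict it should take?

Profitabilities (E/h, kJ/s): B 3.78, F 2.19, G 1.84, C 1.6, E 0.899. Add prey in this order while the next type's profitability exceeds the intake rate on those already taken.
Rate on top 1: 0.4955. F: 2.19 > 0.4955 → include.
Rate on top 2: 1.048. G: 1.84 > 1.048 → include.
Rate on top 3: 1.165. C: 1.6 > 1.165 → include.
Rate on top 4: 1.356. E: 0.899 < 1.356 → exclude; stop.
Optimal diet: B, F, G, C — 4 of 5 types.

4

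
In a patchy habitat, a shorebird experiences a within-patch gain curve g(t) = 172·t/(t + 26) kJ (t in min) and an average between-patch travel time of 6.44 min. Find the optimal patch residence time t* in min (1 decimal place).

12.9 min

By the marginal value theorem, leave when the instantaneous gain rate g'(t) equals the habitat-wide average g(t)/(T + t).
g'(t) = 172·26/(t + 26)². Setting 172·26/(t+26)² = 172t/[(t+26)(6.44+t)] gives 26(6.44+t) = t(t+26), so t² = 26×6.44 = 167.4.
t* = √167.4 = 12.94 min.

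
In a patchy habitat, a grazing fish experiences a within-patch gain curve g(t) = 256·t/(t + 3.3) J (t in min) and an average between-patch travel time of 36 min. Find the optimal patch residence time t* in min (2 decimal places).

10.90 min

Maximise g(t)/(T+t): set derivative to zero → g'(t)(T+t) = g(t).
g'(t) = 256·3.3/(t + 3.3)². Setting 256·3.3/(t+3.3)² = 256t/[(t+3.3)(36+t)] gives 3.3(36+t) = t(t+3.3), so t² = 3.3×36 = 118.8.
t* = √118.8 = 10.9 min.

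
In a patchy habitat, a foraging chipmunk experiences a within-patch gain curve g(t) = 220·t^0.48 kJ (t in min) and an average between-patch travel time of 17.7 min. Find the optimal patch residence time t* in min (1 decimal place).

16.3 min

Maximise g(t)/(T+t): set derivative to zero → g'(t)(T+t) = g(t).
g'(t) = 0.48·220·t^-0.52. Setting 0.48·220·t^-0.52 = 220·t^0.48/(17.7+t) gives 0.48(17.7+t) = t, so 0.52·t = 0.48×17.7.
t* = 0.48×17.7/0.52 = 16.34 min.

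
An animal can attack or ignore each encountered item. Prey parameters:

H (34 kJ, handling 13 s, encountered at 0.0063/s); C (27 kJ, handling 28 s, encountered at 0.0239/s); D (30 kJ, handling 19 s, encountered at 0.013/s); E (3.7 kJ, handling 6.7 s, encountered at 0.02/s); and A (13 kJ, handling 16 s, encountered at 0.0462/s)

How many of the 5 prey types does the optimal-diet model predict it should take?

Profitabilities (E/h, kJ/s): H 2.62, D 1.58, C 0.964, A 0.812, E 0.552. Add prey in this order while the next type's profitability exceeds the intake rate on those already taken.
Rate on top 1: 0.198. D: 1.58 > 0.198 → include.
Rate on top 2: 0.4547. C: 0.964 > 0.4547 → include.
Rate on top 3: 0.6253. A: 0.812 > 0.6253 → include.
Rate on top 4: 0.6759. E: 0.552 < 0.6759 → exclude; stop.
Optimal diet: H, D, C, A — 4 of 5 types.

4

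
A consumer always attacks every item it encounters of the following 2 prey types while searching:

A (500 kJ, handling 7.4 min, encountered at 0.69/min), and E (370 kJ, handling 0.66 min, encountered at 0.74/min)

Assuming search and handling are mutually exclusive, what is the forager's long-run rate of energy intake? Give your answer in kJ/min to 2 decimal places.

R = Σλ_iE_i / (1 + Σλ_ih_i)
Numerator: 0.69×500 + 0.74×370 = 618.8
Denominator: 1 + 0.69×7.4 + 0.74×0.66 = 6.594
R = 618.8/6.594 = 93.84 kJ/min

93.84 kJ/min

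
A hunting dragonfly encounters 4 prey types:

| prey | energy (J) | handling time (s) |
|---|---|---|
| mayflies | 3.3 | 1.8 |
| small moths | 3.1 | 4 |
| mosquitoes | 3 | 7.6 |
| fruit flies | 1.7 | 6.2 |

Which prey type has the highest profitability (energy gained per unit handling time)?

In descending order of E/h:
mayflies: 3.3/1.8 = 1.83 J/s
small moths: 3.1/4 = 0.775 J/s
mosquitoes: 3/7.6 = 0.395 J/s
fruit flies: 1.7/6.2 = 0.274 J/s

mayflies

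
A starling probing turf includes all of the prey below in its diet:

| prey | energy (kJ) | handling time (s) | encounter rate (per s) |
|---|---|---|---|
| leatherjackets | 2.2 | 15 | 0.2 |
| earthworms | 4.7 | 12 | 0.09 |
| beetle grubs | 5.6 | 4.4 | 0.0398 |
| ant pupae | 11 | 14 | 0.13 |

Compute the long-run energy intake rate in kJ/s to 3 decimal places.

0.356 kJ/s

R = (0.2×2.2 + 0.09×4.7 + 0.0398×5.6 + 0.13×11) / (1 + 0.2×15 + 0.09×12 + 0.0398×4.4 + 0.13×14) = 2.516/7.075 = 0.3556 kJ/s.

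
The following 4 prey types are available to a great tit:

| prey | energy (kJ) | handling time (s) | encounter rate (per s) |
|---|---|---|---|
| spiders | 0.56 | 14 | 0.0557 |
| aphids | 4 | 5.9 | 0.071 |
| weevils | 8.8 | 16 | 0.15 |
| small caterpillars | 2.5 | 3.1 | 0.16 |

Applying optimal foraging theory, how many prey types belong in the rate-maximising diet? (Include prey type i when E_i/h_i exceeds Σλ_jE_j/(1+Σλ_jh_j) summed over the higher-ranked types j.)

E/h in descending order: small caterpillars 0.806, aphids 0.678, weevils 0.55, spiders 0.04 kJ/s. The optimal diet is the largest prefix of this list for which every included type satisfies E_i/h_i > R on the types above it.
Rate on top 1: 0.2674. aphids: 0.678 > 0.2674 → include.
Rate on top 2: 0.3572. weevils: 0.55 > 0.3572 → include.
Rate on top 3: 0.4644. spiders: 0.04 < 0.4644 → exclude; stop.
Optimal diet: small caterpillars, aphids, weevils — 3 of 4 types.

3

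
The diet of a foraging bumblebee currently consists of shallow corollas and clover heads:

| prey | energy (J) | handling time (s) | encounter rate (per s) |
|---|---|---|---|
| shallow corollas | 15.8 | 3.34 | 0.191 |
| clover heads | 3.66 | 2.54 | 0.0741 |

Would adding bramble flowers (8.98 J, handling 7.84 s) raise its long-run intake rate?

Current rate: (0.191×15.8 + 0.0741×3.66)/(1 + 0.191×3.34 + 0.0741×2.54) = 1.801 J/s.
Profitability of bramble flowers: 8.98/7.84 = 1.145 J/s.
Since 1.145 < R, time spent handling bramble flowers is better spent searching.

No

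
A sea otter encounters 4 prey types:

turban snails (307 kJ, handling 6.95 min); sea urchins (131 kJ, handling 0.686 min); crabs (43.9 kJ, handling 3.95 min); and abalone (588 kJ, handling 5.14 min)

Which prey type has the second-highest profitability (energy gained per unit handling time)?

abalone

In descending order of E/h:
sea urchins: 131/0.686 = 191 kJ/min
abalone: 588/5.14 = 114 kJ/min
turban snails: 307/6.95 = 44.2 kJ/min
crabs: 43.9/3.95 = 11.1 kJ/min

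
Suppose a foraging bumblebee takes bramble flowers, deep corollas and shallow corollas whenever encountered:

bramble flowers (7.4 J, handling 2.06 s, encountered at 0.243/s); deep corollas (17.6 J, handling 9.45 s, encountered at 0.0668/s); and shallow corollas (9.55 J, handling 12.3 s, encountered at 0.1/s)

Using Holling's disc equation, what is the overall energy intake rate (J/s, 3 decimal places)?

1.169 J/s

R = Σλ_iE_i / (1 + Σλ_ih_i)
Numerator: 0.243×7.4 + 0.0668×17.6 + 0.1×9.55 = 3.929
Denominator: 1 + 0.243×2.06 + 0.0668×9.45 + 0.1×12.3 = 3.362
R = 3.929/3.362 = 1.169 J/s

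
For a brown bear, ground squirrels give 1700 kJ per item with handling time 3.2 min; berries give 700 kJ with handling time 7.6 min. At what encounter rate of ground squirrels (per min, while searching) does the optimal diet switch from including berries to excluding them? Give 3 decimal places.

0.066 per min

At the threshold, the rate on ground squirrels alone equals the profitability of berries: λ·1700/(1 + λ·3.2) = 700/7.6 = 92.11.
Rearranging, λ(1700 − 92.11×3.2) = 92.11, so λ = 92.11/1405 = 0.06554 per min.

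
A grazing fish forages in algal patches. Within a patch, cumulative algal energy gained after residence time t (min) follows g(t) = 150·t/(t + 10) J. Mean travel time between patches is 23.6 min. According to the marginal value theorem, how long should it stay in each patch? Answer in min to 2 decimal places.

15.36 min

Optimal t* satisfies g'(t*) = g(t*)/(T + t*).
g'(t) = 150·10/(t + 10)². Setting 150·10/(t+10)² = 150t/[(t+10)(23.6+t)] gives 10(23.6+t) = t(t+10), so t² = 10×23.6 = 236.
t* = √236 = 15.36 min.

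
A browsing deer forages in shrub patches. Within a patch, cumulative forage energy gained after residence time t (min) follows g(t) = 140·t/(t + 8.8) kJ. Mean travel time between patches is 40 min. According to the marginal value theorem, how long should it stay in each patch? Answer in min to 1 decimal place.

18.8 min

Maximise g(t)/(T+t): set derivative to zero → g'(t)(T+t) = g(t).
g'(t) = 140·8.8/(t + 8.8)². Setting 140·8.8/(t+8.8)² = 140t/[(t+8.8)(40+t)] gives 8.8(40+t) = t(t+8.8), so t² = 8.8×40 = 352.
t* = √352 = 18.76 min.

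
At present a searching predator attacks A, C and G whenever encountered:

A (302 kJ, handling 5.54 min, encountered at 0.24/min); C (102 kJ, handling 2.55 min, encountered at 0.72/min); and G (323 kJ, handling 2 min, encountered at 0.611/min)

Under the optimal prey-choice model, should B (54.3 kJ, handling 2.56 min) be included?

No

On A, C and G alone, R = ΣλE/(1+Σλh) = 343.3/5.388 = 63.72 kJ/min.
B: E/h = 54.3/2.56 = 21.21 kJ/min.
21.21 < 63.72, so adding B would lower the average — exclude it.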